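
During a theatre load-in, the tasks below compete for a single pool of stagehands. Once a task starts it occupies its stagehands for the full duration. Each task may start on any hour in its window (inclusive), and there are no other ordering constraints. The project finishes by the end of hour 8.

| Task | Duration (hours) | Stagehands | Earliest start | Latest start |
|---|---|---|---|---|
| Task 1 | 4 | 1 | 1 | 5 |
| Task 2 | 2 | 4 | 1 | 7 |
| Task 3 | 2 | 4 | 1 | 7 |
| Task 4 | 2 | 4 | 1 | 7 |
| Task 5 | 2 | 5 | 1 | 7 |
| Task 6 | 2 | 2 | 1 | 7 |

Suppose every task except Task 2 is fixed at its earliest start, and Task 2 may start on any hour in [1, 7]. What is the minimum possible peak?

Task 2@1: h1:20  h2:20  h3:1  h4:1  h5:0  h6:0  h7:0  h8:0 → peak 20
Task 2@2: h1:16  h2:20  h3:5  h4:1  h5:0  h6:0  h7:0  h8:0 → peak 20
Task 2@3: h1:16  h2:16  h3:5  h4:5  h5:0  h6:0  h7:0  h8:0 → peak 16
Task 2@4: h1:16  h2:16  h3:1  h4:5  h5:4  h6:0  h7:0  h8:0 → peak 16
Task 2@5: h1:16  h2:16  h3:1  h4:1  h5:4  h6:4  h7:0  h8:0 → peak 16
Task 2@6: h1:16  h2:16  h3:1  h4:1  h5:0  h6:4  h7:4  h8:0 → peak 16
Task 2@7: h1:16  h2:16  h3:1  h4:1  h5:0  h6:0  h7:4  h8:4 → peak 16
Best is Task 2@3, peak 16.

16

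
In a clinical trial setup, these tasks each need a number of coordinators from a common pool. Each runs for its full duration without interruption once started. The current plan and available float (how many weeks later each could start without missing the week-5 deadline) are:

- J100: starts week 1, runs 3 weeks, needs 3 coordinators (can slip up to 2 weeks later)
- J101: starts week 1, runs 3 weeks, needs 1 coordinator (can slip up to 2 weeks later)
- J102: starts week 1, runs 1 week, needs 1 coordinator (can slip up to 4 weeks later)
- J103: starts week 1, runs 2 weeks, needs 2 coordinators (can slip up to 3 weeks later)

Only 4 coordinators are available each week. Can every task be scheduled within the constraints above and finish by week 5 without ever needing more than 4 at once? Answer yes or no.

Schedule J100@1, J101@1, J102@4, J103@4: w1:4  w2:4  w3:4  w4:3  w5:2 — peak 4 ≤ 4.

yes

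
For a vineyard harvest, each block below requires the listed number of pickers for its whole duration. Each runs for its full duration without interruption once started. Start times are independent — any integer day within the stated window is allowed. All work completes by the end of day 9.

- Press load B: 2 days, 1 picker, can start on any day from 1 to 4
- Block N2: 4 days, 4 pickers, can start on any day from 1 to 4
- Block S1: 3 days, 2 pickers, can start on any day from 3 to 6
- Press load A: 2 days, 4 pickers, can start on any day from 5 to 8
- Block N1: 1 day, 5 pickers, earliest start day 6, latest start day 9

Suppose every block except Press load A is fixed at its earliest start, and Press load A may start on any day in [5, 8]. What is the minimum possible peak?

6

Press load A@5: d1:5  d2:5  d3:6  d4:6  d5:6  d6:9  d7:0  d8:0  d9:0 → peak 9
Press load A@6: d1:5  d2:5  d3:6  d4:6  d5:2  d6:9  d7:4  d8:0  d9:0 → peak 9
Press load A@7: d1:5  d2:5  d3:6  d4:6  d5:2  d6:5  d7:4  d8:4  d9:0 → peak 6
Press load A@8: d1:5  d2:5  d3:6  d4:6  d5:2  d6:5  d7:0  d8:4  d9:4 → peak 6
Best is Press load A@7, peak 6.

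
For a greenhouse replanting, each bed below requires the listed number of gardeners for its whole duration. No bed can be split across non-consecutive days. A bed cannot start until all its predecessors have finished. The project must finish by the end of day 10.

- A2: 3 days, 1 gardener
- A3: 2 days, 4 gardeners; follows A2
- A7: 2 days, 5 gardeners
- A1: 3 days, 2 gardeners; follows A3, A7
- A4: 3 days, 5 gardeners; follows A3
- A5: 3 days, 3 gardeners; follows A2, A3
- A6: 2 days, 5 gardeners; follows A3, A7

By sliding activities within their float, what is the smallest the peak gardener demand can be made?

Early-start (A2@1, A3@4, A7@1, A1@6, A4@6, A5@6, A6@6) gives peak 15: d1:6  d2:6  d3:1  d4:4  d5:4  d6:15  d7:15  d8:10  d9:0  d10:0.
Shift A6→9.
Schedule A2@1, A3@4, A7@1, A1@6, A4@6, A5@6, A6@9: d1:6  d2:6  d3:1  d4:4  d5:4  d6:10  d7:10  d8:10  d9:5  d10:5 — peak 10.

10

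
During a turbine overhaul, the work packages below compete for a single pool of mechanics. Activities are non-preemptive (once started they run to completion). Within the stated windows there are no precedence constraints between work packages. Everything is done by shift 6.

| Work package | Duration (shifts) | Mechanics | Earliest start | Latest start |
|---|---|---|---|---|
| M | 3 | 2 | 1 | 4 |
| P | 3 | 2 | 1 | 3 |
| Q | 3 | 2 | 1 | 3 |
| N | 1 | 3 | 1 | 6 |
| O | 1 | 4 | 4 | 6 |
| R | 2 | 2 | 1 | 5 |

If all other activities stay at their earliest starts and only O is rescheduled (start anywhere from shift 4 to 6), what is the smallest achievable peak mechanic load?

O@4: s1:11  s2:8  s3:6  s4:4  s5:0  s6:0 → peak 11
O@5: s1:11  s2:8  s3:6  s4:0  s5:4  s6:0 → peak 11
O@6: s1:11  s2:8  s3:6  s4:0  s5:0  s6:4 → peak 11
Best is O@4, peak 11.

11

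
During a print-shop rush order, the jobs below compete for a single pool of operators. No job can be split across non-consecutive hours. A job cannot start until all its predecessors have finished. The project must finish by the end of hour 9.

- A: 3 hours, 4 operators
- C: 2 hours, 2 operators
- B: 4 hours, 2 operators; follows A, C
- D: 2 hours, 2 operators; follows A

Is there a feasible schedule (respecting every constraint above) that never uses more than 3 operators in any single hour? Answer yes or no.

no

Total operator-hours = 28; over 9 hours the average is 28/9 > 3, so some hour must exceed 3.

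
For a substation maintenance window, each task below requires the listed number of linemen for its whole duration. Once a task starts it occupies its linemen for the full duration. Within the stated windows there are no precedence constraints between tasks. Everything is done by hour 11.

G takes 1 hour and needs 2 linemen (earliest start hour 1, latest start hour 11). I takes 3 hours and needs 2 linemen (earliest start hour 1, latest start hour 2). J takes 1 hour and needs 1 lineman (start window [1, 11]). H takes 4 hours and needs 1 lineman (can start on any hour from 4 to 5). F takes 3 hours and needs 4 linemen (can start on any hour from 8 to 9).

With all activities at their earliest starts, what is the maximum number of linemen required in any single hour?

Early-start schedule: G@1, I@1, J@1, H@4, F@8.
Load per hour: hour 1: 5, hour 2: 2, hour 3: 2, hour 4: 1, hour 5: 1, hour 6: 1, hour 7: 1, hour 8: 4, hour 9: 4, hour 10: 4, hour 11: 0.
Peak is 5.

5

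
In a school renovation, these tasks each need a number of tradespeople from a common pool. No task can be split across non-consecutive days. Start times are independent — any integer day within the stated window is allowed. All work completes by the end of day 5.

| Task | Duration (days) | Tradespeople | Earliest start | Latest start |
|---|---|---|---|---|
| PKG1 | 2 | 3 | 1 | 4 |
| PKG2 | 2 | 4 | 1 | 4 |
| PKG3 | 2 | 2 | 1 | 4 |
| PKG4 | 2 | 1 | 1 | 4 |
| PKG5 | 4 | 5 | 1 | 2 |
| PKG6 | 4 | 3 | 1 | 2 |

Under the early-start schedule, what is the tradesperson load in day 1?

18

At early start, day 1 has: PKG1, PKG2, PKG3, PKG4, PKG5, PKG6.
Demand: 3 + 4 + 2 + 1 + 5 + 3 = 18.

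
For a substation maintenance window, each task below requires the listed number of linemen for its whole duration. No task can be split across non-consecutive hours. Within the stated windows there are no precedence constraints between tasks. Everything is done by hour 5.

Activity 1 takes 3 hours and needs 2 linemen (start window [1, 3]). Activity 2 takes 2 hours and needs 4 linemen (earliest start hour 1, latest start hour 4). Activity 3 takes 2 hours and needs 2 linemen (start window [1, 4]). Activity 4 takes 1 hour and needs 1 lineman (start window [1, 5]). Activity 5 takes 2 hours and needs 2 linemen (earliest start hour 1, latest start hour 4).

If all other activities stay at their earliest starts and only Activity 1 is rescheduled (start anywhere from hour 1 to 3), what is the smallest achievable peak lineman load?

Activity 1@1: h1:11  h2:10  h3:2  h4:0  h5:0 → peak 11
Activity 1@2: h1:9  h2:10  h3:2  h4:2  h5:0 → peak 10
Activity 1@3: h1:9  h2:8  h3:2  h4:2  h5:2 → peak 9
Best is Activity 1@3, peak 9.

9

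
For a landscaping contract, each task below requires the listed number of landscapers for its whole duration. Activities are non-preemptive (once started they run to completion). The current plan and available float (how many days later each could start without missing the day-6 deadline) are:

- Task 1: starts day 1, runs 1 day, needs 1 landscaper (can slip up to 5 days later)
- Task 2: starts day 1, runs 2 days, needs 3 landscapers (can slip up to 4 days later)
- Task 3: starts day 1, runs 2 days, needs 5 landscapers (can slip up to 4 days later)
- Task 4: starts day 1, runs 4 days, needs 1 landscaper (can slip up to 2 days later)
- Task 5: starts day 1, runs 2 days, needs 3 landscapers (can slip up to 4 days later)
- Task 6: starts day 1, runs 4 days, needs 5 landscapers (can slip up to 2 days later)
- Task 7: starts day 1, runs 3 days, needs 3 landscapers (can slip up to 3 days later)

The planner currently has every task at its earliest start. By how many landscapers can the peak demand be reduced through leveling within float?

11

Early-start peak: d1:21  d2:20  d3:9  d4:6  d5:0  d6:0 ⇒ 21.
Leveled (Task 1@1, Task 2@1, Task 3@5, Task 4@1, Task 5@1, Task 6@3, Task 7@2): d1:8  d2:10  d3:9  d4:9  d5:10  d6:10 ⇒ 10.
Reduction 21 − 10 = 11.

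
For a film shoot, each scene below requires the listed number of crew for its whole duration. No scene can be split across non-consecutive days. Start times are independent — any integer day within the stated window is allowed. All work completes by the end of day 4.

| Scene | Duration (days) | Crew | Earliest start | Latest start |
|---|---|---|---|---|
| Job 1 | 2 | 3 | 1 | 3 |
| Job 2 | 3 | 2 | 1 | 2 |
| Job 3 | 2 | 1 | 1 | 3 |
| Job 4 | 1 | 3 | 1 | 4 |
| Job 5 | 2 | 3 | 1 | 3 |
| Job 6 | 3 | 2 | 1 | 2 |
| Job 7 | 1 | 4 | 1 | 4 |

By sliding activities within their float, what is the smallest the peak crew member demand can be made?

9

Early-start (Job 1@1, Job 2@1, Job 3@1, Job 4@1, Job 5@1, Job 6@1, Job 7@1) gives peak 18: d1:18  d2:11  d3:4  d4:0.
Shift Job 5→3, Job 6→2, Job 7→4.
Schedule Job 1@1, Job 2@1, Job 3@1, Job 4@1, Job 5@3, Job 6@2, Job 7@4: d1:9  d2:8  d3:7  d4:9 — peak 9.
Total crew member-days = 33 over 4 days ⇒ peak ≥ ⌈33/4⌉ = 9, so 9 is optimal.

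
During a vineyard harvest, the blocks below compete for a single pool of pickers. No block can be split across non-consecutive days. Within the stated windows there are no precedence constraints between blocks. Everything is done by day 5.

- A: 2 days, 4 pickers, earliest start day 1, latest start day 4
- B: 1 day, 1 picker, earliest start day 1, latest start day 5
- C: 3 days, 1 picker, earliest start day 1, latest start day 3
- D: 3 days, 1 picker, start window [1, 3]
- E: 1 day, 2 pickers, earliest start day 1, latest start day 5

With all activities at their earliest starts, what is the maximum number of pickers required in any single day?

Early-start schedule: A@1, B@1, C@1, D@1, E@1.
Load per day: day 1: 9, day 2: 6, day 3: 2, day 4: 0, day 5: 0.
Peak is 9.

9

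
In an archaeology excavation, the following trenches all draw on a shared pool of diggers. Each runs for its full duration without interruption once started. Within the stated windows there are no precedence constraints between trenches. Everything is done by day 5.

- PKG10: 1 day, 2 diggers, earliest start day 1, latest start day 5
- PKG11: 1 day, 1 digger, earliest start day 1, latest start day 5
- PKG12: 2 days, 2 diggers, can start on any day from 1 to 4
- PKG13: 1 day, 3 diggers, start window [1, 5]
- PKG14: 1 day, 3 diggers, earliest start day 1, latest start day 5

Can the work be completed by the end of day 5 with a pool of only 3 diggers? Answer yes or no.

Schedule PKG10@1, PKG11@1, PKG12@2, PKG13@4, PKG14@5: d1:3  d2:2  d3:2  d4:3  d5:3 — peak 3 ≤ 3.

yes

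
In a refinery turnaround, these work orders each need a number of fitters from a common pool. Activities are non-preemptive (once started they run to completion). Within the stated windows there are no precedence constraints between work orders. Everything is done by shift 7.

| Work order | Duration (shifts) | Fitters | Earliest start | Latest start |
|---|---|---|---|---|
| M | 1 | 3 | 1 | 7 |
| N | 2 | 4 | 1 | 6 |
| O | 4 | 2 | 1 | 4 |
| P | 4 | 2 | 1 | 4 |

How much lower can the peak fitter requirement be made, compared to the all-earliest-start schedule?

7

Early-start peak: s1:11  s2:8  s3:4  s4:4  s5:0  s6:0  s7:0 ⇒ 11.
Leveled (M@1, N@2, O@4, P@4): s1:3  s2:4  s3:4  s4:4  s5:4  s6:4  s7:4 ⇒ 4.
Reduction 11 − 4 = 7.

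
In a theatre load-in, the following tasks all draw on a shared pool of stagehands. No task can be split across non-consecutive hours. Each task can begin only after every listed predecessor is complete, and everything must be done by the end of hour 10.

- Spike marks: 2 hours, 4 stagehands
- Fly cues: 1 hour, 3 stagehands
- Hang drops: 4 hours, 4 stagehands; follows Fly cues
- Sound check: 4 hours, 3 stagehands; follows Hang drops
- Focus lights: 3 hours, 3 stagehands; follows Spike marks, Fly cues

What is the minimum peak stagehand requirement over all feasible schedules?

Early-start (Spike marks@1, Fly cues@1, Hang drops@2, Sound check@6, Focus lights@3) gives peak 8: h1:7  h2:8  h3:7  h4:7  h5:7  h6:3  h7:3  h8:3  h9:3  h10:0.
Shift Hang drops→3, Sound check→7.
Schedule Spike marks@1, Fly cues@1, Hang drops@3, Sound check@7, Focus lights@3: h1:7  h2:4  h3:7  h4:7  h5:7  h6:4  h7:3  h8:3  h9:3  h10:3 — peak 7.

7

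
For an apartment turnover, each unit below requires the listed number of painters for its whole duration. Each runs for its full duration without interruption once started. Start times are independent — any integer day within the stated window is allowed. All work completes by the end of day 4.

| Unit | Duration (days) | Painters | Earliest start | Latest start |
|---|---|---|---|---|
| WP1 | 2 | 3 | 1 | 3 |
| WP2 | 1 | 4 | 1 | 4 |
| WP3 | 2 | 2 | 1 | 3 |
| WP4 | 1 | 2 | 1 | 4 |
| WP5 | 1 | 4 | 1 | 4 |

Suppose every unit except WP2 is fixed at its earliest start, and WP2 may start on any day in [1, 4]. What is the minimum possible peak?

11

WP2@1: d1:15  d2:5  d3:0  d4:0 → peak 15
WP2@2: d1:11  d2:9  d3:0  d4:0 → peak 11
WP2@3: d1:11  d2:5  d3:4  d4:0 → peak 11
WP2@4: d1:11  d2:5  d3:0  d4:4 → peak 11
Best is WP2@2, peak 11.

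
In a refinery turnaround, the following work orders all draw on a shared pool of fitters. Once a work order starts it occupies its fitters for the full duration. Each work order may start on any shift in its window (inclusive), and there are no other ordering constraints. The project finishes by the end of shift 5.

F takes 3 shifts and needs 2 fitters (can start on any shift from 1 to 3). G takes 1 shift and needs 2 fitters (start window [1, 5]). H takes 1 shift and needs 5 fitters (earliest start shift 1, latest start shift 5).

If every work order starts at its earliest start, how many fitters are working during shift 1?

9

At early start, shift 1 has: F, G, H.
Demand: 2 + 2 + 5 = 9.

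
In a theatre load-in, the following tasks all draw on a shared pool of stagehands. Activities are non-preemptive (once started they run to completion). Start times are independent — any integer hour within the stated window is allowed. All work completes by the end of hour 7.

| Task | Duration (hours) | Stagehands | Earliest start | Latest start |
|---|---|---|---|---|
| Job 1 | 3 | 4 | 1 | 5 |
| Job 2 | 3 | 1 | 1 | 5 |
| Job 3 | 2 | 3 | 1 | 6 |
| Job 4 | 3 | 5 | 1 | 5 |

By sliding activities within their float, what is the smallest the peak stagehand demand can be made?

Early-start (Job 1@1, Job 2@1, Job 3@1, Job 4@1) gives peak 13: h1:13  h2:13  h3:10  h4:0  h5:0  h6:0  h7:0.
Shift Job 2→3, Job 4→4.
Schedule Job 1@1, Job 2@3, Job 3@1, Job 4@4: h1:7  h2:7  h3:5  h4:6  h5:6  h6:5  h7:0 — peak 7.

7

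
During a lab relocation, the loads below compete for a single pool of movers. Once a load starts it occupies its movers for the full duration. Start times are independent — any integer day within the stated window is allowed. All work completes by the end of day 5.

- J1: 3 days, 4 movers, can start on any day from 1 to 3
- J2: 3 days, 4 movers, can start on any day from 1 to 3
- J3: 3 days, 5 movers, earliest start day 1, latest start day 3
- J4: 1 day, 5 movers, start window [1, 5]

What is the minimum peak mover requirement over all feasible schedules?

13

Early-start (J1@1, J2@1, J3@1, J4@1) gives peak 18: d1:18  d2:13  d3:13  d4:0  d5:0.
Shift J4→4.
Schedule J1@1, J2@1, J3@1, J4@4: d1:13  d2:13  d3:13  d4:5  d5:0 — peak 13.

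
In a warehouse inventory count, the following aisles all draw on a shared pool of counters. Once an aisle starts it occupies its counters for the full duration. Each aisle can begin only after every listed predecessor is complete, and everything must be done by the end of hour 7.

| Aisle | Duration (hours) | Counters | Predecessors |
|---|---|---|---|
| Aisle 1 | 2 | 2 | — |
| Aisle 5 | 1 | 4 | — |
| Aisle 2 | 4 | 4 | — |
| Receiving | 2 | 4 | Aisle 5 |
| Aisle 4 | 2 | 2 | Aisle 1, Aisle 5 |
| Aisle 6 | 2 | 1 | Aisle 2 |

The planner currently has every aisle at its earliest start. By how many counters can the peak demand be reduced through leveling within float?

Early-start peak: h1:10  h2:10  h3:10  h4:6  h5:1  h6:1  h7:0 ⇒ 10.
Leveled (Aisle 1@1, Aisle 5@1, Aisle 2@2, Receiving@6, Aisle 4@3, Aisle 6@6): h1:6  h2:6  h3:6  h4:6  h5:4  h6:5  h7:5 ⇒ 6.
Reduction 10 − 6 = 4.

4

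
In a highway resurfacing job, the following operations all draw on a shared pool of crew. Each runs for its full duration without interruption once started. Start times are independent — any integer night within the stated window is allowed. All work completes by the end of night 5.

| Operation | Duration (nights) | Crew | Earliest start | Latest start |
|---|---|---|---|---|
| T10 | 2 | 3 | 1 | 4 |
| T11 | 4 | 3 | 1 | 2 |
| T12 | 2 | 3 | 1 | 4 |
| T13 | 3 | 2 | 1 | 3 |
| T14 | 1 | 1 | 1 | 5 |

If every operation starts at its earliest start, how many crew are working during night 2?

At early start, night 2 has: T10, T11, T12, T13.
Demand: 3 + 3 + 3 + 2 = 11.

11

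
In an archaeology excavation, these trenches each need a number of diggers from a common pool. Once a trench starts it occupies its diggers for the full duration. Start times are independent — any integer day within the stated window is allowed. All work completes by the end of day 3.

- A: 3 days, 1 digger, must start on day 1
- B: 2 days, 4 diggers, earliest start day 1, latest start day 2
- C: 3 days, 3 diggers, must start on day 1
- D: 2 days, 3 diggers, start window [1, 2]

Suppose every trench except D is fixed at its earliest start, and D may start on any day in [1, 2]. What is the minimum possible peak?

D@1: d1:11  d2:11  d3:4 → peak 11
D@2: d1:8  d2:11  d3:7 → peak 11
Best is D@1, peak 11.

11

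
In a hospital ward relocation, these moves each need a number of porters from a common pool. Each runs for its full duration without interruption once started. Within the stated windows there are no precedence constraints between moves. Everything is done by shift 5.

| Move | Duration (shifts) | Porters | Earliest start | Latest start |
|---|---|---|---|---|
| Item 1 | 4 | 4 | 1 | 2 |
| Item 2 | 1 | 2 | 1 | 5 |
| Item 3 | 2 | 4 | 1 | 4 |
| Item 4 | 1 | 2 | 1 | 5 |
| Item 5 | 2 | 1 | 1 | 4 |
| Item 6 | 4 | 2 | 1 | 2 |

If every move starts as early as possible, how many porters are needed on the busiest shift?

Early-start schedule: Item 1@1, Item 2@1, Item 3@1, Item 4@1, Item 5@1, Item 6@1.
Load per shift: shift 1: 15, shift 2: 11, shift 3: 6, shift 4: 6, shift 5: 0.
Peak is 15.

15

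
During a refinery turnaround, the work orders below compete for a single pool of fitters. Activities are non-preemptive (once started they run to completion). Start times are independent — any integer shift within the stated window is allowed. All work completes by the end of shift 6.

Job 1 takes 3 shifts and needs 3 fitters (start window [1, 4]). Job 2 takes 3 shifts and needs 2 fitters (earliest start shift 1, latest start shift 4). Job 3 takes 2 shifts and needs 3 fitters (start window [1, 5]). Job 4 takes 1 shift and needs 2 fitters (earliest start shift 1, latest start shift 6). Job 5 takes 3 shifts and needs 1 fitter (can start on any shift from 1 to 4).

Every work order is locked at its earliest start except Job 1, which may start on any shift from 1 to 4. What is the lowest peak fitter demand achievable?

8

Job 1@1: s1:11  s2:9  s3:6  s4:0  s5:0  s6:0 → peak 11
Job 1@2: s1:8  s2:9  s3:6  s4:3  s5:0  s6:0 → peak 9
Job 1@3: s1:8  s2:6  s3:6  s4:3  s5:3  s6:0 → peak 8
Job 1@4: s1:8  s2:6  s3:3  s4:3  s5:3  s6:3 → peak 8
Best is Job 1@3, peak 8.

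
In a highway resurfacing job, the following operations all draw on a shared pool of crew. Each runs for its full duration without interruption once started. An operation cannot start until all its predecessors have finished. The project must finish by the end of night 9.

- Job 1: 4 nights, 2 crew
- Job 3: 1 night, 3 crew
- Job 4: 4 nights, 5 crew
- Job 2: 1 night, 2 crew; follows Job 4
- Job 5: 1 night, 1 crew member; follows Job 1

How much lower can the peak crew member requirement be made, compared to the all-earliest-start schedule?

5

Early-start peak: n1:10  n2:7  n3:7  n4:7  n5:3  n6:0  n7:0  n8:0  n9:0 ⇒ 10.
Leveled (Job 1@1, Job 3@1, Job 4@5, Job 2@9, Job 5@9): n1:5  n2:2  n3:2  n4:2  n5:5  n6:5  n7:5  n8:5  n9:3 ⇒ 5.
Reduction 10 − 5 = 5.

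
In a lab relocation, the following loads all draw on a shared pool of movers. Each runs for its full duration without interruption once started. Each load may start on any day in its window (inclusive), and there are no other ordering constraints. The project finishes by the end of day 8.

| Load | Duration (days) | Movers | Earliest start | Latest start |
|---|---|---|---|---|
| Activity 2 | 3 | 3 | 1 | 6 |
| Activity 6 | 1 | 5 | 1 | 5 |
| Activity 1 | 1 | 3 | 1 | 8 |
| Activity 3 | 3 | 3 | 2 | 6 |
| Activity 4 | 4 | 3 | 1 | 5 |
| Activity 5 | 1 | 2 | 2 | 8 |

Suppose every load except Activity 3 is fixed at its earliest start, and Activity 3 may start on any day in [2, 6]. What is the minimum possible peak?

14

Activity 3@2: d1:14  d2:11  d3:9  d4:6  d5:0  d6:0  d7:0  d8:0 → peak 14
Activity 3@3: d1:14  d2:8  d3:9  d4:6  d5:3  d6:0  d7:0  d8:0 → peak 14
Activity 3@4: d1:14  d2:8  d3:6  d4:6  d5:3  d6:3  d7:0  d8:0 → peak 14
Activity 3@5: d1:14  d2:8  d3:6  d4:3  d5:3  d6:3  d7:3  d8:0 → peak 14
Activity 3@6: d1:14  d2:8  d3:6  d4:3  d5:0  d6:3  d7:3  d8:3 → peak 14
Best is Activity 3@2, peak 14.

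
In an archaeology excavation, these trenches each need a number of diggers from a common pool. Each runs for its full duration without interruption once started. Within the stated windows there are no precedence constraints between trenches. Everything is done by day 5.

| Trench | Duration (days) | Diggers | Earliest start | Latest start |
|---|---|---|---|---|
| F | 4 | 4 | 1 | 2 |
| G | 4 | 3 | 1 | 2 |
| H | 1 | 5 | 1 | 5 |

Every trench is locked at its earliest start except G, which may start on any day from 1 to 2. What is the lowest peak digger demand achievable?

9

G@1: d1:12  d2:7  d3:7  d4:7  d5:0 → peak 12
G@2: d1:9  d2:7  d3:7  d4:7  d5:3 → peak 9
Best is G@2, peak 9.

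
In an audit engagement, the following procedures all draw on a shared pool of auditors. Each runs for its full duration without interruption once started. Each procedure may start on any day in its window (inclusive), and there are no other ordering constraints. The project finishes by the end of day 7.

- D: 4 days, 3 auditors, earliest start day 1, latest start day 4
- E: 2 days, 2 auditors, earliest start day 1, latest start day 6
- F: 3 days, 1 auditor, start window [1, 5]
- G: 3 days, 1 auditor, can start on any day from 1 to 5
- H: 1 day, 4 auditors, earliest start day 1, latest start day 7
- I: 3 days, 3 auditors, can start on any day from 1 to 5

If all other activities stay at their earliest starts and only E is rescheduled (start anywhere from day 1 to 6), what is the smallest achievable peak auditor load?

12

E@1: d1:14  d2:10  d3:8  d4:3  d5:0  d6:0  d7:0 → peak 14
E@2: d1:12  d2:10  d3:10  d4:3  d5:0  d6:0  d7:0 → peak 12
E@3: d1:12  d2:8  d3:10  d4:5  d5:0  d6:0  d7:0 → peak 12
E@4: d1:12  d2:8  d3:8  d4:5  d5:2  d6:0  d7:0 → peak 12
E@5: d1:12  d2:8  d3:8  d4:3  d5:2  d6:2  d7:0 → peak 12
E@6: d1:12  d2:8  d3:8  d4:3  d5:0  d6:2  d7:2 → peak 12
Best is E@2, peak 12.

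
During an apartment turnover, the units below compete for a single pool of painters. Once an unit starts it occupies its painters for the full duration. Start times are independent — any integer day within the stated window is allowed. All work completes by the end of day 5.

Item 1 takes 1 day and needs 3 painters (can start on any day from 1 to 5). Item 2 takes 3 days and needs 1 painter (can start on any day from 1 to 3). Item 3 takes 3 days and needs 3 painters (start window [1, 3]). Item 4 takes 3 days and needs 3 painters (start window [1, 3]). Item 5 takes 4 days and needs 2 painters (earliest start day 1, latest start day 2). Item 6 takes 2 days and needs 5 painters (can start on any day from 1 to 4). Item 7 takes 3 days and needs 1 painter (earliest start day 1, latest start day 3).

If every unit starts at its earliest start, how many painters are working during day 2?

15

At early start, day 2 has: Item 2, Item 3, Item 4, Item 5, Item 6, Item 7.
Demand: 1 + 3 + 3 + 2 + 5 + 1 = 15.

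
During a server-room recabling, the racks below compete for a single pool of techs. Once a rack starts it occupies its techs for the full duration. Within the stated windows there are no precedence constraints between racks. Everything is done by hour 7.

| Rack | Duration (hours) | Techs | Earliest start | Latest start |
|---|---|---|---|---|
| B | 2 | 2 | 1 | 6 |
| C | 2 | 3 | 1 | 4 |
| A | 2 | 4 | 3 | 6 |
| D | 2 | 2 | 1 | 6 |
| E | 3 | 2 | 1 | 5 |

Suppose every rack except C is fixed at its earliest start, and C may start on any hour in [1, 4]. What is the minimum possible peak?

7

C@1: h1:9  h2:9  h3:6  h4:4  h5:0  h6:0  h7:0 → peak 9
C@2: h1:6  h2:9  h3:9  h4:4  h5:0  h6:0  h7:0 → peak 9
C@3: h1:6  h2:6  h3:9  h4:7  h5:0  h6:0  h7:0 → peak 9
C@4: h1:6  h2:6  h3:6  h4:7  h5:3  h6:0  h7:0 → peak 7
Best is C@4, peak 7.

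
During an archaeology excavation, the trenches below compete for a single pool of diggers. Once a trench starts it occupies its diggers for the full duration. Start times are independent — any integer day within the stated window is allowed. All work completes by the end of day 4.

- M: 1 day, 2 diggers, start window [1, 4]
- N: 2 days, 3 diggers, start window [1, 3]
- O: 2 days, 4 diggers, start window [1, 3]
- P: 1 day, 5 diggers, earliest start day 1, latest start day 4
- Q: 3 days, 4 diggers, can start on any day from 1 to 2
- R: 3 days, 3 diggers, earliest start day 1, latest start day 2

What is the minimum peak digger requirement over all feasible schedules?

Early-start (M@1, N@1, O@1, P@1, Q@1, R@1) gives peak 21: d1:21  d2:14  d3:7  d4:0.
Shift O→3, Q→2, R→2.
Schedule M@1, N@1, O@3, P@1, Q@2, R@2: d1:10  d2:10  d3:11  d4:11 — peak 11.
Total digger-days = 42 over 4 days ⇒ peak ≥ ⌈42/4⌉ = 11, so 11 is optimal.

11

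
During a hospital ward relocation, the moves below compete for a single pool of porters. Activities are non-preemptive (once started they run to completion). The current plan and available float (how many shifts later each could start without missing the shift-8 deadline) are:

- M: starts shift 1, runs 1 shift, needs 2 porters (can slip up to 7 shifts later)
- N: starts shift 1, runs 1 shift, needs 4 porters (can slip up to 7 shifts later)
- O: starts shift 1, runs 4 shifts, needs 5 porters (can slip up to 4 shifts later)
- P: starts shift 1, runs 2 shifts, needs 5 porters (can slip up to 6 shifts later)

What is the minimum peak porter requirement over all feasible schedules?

Early-start (M@1, N@1, O@1, P@1) gives peak 16: s1:16  s2:10  s3:5  s4:5  s5:0  s6:0  s7:0  s8:0.
Shift N→2, O→3, P→7.
Schedule M@1, N@2, O@3, P@7: s1:2  s2:4  s3:5  s4:5  s5:5  s6:5  s7:5  s8:5 — peak 5.
Total porter-shifts = 36 over 8 shifts ⇒ peak ≥ ⌈36/8⌉ = 5, so 5 is optimal.

5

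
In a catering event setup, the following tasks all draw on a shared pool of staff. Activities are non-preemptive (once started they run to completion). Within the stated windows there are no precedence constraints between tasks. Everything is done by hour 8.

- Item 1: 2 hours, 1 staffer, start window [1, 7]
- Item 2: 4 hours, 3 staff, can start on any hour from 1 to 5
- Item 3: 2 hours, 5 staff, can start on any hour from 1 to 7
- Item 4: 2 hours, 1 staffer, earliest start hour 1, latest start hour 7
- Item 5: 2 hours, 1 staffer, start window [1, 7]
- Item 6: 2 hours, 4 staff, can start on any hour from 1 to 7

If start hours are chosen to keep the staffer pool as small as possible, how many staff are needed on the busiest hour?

Early-start (Item 1@1, Item 2@1, Item 3@1, Item 4@1, Item 5@1, Item 6@1) gives peak 15: h1:15  h2:15  h3:3  h4:3  h5:0  h6:0  h7:0  h8:0.
Shift Item 3→5, Item 5→3, Item 6→7.
Schedule Item 1@1, Item 2@1, Item 3@5, Item 4@1, Item 5@3, Item 6@7: h1:5  h2:5  h3:4  h4:4  h5:5  h6:5  h7:4  h8:4 — peak 5.
Total staffer-hours = 36 over 8 hours ⇒ peak ≥ ⌈36/8⌉ = 5, so 5 is optimal.

5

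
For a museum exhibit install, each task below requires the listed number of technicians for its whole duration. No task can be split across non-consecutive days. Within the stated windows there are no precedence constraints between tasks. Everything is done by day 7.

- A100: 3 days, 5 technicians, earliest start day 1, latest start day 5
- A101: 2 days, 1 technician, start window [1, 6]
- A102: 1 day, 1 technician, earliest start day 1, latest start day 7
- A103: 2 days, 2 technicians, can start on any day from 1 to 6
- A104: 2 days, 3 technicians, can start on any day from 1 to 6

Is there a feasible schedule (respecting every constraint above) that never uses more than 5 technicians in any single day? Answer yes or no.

Schedule A100@1, A101@4, A102@4, A103@4, A104@6: d1:5  d2:5  d3:5  d4:4  d5:3  d6:3  d7:3 — peak 5 ≤ 5.

yes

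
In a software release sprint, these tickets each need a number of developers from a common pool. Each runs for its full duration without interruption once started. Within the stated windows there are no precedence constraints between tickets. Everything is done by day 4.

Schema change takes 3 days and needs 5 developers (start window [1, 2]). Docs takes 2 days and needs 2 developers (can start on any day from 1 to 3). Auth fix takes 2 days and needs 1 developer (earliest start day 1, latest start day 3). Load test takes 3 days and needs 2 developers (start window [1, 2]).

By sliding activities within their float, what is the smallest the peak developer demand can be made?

Early-start (Schema change@1, Docs@1, Auth fix@1, Load test@1) gives peak 10: d1:10  d2:10  d3:7  d4:0.
Shift Auth fix→3.
Schedule Schema change@1, Docs@1, Auth fix@3, Load test@1: d1:9  d2:9  d3:8  d4:1 — peak 9.

9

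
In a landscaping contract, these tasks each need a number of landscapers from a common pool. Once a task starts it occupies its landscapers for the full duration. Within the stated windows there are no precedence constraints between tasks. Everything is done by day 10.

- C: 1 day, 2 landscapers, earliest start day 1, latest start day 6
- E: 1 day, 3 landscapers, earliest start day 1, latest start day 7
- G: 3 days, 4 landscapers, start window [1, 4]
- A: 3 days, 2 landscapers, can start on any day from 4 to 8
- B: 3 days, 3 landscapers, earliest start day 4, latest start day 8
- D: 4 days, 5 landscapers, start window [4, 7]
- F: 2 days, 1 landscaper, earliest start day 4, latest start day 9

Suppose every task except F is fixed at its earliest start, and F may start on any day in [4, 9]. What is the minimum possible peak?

10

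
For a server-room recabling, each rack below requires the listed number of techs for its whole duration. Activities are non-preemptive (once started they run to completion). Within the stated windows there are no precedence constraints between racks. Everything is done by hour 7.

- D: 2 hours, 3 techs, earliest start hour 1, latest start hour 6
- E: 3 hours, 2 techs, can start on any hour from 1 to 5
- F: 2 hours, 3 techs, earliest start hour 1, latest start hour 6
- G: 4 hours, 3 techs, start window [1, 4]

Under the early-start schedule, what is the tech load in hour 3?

5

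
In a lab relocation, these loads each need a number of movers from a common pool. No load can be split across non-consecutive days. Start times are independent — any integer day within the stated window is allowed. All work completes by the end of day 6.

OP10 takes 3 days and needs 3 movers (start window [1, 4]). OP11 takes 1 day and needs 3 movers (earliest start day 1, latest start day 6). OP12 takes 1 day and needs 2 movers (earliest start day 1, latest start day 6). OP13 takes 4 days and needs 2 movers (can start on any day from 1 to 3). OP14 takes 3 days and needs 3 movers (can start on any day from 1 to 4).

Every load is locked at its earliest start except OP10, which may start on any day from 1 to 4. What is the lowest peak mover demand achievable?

OP10@1: d1:13  d2:8  d3:8  d4:2  d5:0  d6:0 → peak 13
OP10@2: d1:10  d2:8  d3:8  d4:5  d5:0  d6:0 → peak 10
OP10@3: d1:10  d2:5  d3:8  d4:5  d5:3  d6:0 → peak 10
OP10@4: d1:10  d2:5  d3:5  d4:5  d5:3  d6:3 → peak 10
Best is OP10@2, peak 10.

10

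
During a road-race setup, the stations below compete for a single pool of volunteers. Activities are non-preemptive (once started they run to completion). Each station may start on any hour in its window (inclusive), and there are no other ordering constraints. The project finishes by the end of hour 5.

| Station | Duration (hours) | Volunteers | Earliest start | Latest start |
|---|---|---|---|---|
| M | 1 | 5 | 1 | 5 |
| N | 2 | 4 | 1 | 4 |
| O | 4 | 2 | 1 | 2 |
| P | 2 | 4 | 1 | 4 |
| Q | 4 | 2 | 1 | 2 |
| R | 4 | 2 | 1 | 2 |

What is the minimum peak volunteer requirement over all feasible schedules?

Early-start (M@1, N@1, O@1, P@1, Q@1, R@1) gives peak 19: h1:19  h2:14  h3:6  h4:6  h5:0.
Shift O→2, P→3, Q→2, R→2.
Schedule M@1, N@1, O@2, P@3, Q@2, R@2: h1:9  h2:10  h3:10  h4:10  h5:6 — peak 10.

10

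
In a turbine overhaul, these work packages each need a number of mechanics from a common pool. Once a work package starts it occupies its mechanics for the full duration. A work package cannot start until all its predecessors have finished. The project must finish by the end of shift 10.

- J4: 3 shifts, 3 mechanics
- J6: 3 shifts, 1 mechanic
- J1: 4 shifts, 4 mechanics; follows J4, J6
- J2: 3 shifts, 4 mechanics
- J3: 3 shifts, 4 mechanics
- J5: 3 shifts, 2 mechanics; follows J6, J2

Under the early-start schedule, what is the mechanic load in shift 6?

6

At early start, shift 6 has: J1, J5.
Demand: 4 + 2 = 6.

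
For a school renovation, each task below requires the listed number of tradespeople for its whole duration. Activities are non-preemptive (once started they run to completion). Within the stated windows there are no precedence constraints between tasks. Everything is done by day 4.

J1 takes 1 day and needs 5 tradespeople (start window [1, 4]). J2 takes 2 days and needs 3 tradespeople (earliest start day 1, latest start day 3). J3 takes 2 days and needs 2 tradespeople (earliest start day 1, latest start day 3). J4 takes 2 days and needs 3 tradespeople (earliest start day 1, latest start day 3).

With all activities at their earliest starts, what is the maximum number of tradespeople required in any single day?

13

Early-start schedule: J1@1, J2@1, J3@1, J4@1.
Load per day: day 1: 13, day 2: 8, day 3: 0, day 4: 0.
Peak is 13.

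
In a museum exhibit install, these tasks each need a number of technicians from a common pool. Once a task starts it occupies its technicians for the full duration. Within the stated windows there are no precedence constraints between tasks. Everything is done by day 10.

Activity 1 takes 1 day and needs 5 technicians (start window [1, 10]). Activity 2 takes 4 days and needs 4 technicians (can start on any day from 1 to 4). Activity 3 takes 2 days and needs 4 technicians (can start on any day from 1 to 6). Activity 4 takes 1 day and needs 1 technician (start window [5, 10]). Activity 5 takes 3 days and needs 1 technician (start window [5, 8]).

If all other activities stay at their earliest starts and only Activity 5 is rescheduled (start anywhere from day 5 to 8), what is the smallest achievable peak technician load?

Activity 5@5: d1:13  d2:8  d3:4  d4:4  d5:2  d6:1  d7:1  d8:0  d9:0  d10:0 → peak 13
Activity 5@6: d1:13  d2:8  d3:4  d4:4  d5:1  d6:1  d7:1  d8:1  d9:0  d10:0 → peak 13
Activity 5@7: d1:13  d2:8  d3:4  d4:4  d5:1  d6:0  d7:1  d8:1  d9:1  d10:0 → peak 13
Activity 5@8: d1:13  d2:8  d3:4  d4:4  d5:1  d6:0  d7:0  d8:1  d9:1  d10:1 → peak 13
Best is Activity 5@5, peak 13.

13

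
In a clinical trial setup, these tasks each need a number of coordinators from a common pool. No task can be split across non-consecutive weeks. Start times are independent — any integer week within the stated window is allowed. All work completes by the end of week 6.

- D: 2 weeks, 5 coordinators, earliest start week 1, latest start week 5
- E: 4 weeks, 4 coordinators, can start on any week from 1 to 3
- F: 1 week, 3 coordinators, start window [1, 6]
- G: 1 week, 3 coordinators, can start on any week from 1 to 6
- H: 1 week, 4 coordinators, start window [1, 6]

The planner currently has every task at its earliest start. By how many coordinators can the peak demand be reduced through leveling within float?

11

Early-start peak: w1:19  w2:9  w3:4  w4:4  w5:0  w6:0 ⇒ 19.
Leveled (D@1, E@3, F@1, G@2, H@3): w1:8  w2:8  w3:8  w4:4  w5:4  w6:4 ⇒ 8.
Reduction 19 − 8 = 11.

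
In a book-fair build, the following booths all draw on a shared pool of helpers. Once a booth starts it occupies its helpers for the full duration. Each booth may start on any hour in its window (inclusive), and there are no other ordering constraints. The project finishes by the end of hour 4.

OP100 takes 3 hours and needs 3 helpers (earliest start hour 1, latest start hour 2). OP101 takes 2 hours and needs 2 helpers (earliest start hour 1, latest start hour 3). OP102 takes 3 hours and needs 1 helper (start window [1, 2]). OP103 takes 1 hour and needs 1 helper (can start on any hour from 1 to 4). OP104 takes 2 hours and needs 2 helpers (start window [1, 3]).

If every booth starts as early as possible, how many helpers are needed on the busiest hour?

9

Early-start schedule: OP100@1, OP101@1, OP102@1, OP103@1, OP104@1.
Load per hour: hour 1: 9, hour 2: 8, hour 3: 4, hour 4: 0.
Peak is 9.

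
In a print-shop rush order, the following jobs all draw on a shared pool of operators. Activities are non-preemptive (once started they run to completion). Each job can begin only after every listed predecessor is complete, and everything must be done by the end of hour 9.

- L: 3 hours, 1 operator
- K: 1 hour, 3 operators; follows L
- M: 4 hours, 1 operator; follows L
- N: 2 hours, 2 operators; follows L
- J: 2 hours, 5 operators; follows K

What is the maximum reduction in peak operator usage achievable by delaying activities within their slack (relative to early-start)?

3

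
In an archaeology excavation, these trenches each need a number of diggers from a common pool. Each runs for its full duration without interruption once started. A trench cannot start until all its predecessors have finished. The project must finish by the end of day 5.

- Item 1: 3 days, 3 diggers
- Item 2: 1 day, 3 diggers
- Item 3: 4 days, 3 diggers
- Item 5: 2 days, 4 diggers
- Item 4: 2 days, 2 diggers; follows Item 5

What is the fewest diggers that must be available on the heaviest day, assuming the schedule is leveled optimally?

Early-start (Item 1@1, Item 2@1, Item 3@1, Item 5@1, Item 4@3) gives peak 13: d1:13  d2:10  d3:8  d4:5  d5:0.
Shift Item 1→3, Item 3→2.
Schedule Item 1@3, Item 2@1, Item 3@2, Item 5@1, Item 4@3: d1:7  d2:7  d3:8  d4:8  d5:6 — peak 8.
Total digger-days = 36 over 5 days ⇒ peak ≥ ⌈36/5⌉ = 8, so 8 is optimal.

8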